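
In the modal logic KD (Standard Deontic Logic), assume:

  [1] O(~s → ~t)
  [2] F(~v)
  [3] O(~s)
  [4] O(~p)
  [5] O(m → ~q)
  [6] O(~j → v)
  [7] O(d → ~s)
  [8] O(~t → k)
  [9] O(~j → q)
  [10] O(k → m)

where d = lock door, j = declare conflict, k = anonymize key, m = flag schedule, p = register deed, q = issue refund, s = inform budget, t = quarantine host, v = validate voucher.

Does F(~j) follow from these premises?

Yes

Premise 3 gives O(~s).
With premise 1, O(~s → ~t), the K-axiom yields O(~t).
Applying K to premise 8 (O(~t → k)) and O(~t) yields O(k).
Premise 10 is O(k → m); since O(k), deontic closure gives O(m).
Applying K to premise 5 (O(m → ~q)) and O(m) yields O(~q).
Premise 9 is O(~j → q); contrapositively O(~q → j). Since O(~q) holds, K gives O(j).
Premises 2, 4, 6, 7 do not contribute to this derivation.
So O(j) holds, i.e. F(~j). The claim follows.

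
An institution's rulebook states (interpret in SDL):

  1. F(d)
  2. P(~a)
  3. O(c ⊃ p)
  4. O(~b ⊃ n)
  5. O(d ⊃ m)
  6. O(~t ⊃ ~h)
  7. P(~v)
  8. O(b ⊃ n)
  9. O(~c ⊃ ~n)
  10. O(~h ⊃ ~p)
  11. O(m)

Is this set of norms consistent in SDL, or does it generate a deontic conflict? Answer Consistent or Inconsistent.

Consistent

Premise 5 is O(d ⊃ m); even if O(m) held, inferring O(d) would be affirming the consequent — invalid.
So O(d) is not derivable, and the apparent clash with O(~d) does not arise.
A world satisfying every obligation exists (e.g. a=false, b=false, c=true, d=false, h=true, m=true, n=true, p=true, t=true, v=false); no atom is both obligatory and forbidden, so the set is consistent.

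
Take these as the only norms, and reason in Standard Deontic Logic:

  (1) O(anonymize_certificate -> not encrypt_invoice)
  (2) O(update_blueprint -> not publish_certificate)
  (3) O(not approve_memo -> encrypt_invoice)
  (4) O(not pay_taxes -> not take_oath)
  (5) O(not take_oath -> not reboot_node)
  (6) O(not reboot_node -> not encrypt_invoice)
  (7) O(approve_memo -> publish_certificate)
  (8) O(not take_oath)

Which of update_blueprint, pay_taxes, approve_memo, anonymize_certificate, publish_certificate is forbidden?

update_blueprint

Premise 8 states O(not take_oath) outright.
Premise 5 is O(not take_oath -> not reboot_node); since O(not take_oath), deontic closure gives O(not reboot_node).
Applying K to premise 6 (O(not reboot_node -> not encrypt_invoice)) and O(not reboot_node) yields O(not encrypt_invoice).
Premise 3, O(not approve_memo -> encrypt_invoice), contraposes to O(not encrypt_invoice -> approve_memo); with O(not encrypt_invoice) we get O(approve_memo).
With premise 7, O(approve_memo -> publish_certificate), the K-axiom yields O(publish_certificate).
Premise 2, O(update_blueprint -> not publish_certificate), contraposes to O(publish_certificate -> not update_blueprint); with O(publish_certificate) we get O(not update_blueprint).
So O(not update_blueprint) holds, i.e. update_blueprint is forbidden. None of the other listed options is forbidden under the premises.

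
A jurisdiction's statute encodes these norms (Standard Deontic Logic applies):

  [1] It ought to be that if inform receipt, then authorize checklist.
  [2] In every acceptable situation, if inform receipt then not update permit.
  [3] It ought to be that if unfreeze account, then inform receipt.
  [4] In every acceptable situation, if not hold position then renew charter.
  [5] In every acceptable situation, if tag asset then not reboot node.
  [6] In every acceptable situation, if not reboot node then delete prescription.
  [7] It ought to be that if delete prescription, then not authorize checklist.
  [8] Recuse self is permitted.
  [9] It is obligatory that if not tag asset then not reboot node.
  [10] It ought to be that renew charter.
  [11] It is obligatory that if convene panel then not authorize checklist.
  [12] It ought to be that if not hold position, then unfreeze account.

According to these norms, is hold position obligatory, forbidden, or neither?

Obligatory

Premises 9 and 5 are O(¬tag_asset → ¬reboot_node) and O(tag_asset → ¬reboot_node); every ideal world satisfies ¬tag_asset or tag_asset, so in either case ¬reboot_node holds — hence O(¬reboot_node).
From O(¬reboot_node) and premise 6, O(¬reboot_node → delete_prescription), we obtain O(delete_prescription).
From O(delete_prescription) and premise 7, O(delete_prescription → ¬authorize_checklist), we obtain O(¬authorize_checklist).
Premise 1 is O(inform_receipt → authorize_checklist); contrapositively O(¬authorize_checklist → ¬inform_receipt). Since O(¬authorize_checklist) holds, K gives O(¬inform_receipt).
Premise 3, O(unfreeze_account → inform_receipt), contraposes to O(¬inform_receipt → ¬unfreeze_account); with O(¬inform_receipt) we get O(¬unfreeze_account).
Premise 12, O(¬hold_position → unfreeze_account), contraposes to O(¬unfreeze_account → hold_position); with O(¬unfreeze_account) we get O(hold_position).
Premises 2, 4, 8, 10, 11 do not contribute to this derivation.
Hence hold_position is obligatory.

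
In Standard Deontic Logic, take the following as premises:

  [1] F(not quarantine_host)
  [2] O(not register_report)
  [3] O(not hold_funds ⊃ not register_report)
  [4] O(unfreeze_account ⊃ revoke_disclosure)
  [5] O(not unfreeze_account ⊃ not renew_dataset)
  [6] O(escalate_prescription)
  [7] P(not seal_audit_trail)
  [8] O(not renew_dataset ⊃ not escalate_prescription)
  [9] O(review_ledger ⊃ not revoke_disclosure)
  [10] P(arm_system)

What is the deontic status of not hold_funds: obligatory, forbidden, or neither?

Neither

Premise 3 is O(not hold_funds ⊃ not register_report); even if O(not register_report) held, inferring O(not hold_funds) would be affirming the consequent — invalid.
No premise or chain of K-axiom applications forces O(not hold_funds), and none forces O(hold_funds). So not hold_funds is neither obligatory nor forbidden under these norms.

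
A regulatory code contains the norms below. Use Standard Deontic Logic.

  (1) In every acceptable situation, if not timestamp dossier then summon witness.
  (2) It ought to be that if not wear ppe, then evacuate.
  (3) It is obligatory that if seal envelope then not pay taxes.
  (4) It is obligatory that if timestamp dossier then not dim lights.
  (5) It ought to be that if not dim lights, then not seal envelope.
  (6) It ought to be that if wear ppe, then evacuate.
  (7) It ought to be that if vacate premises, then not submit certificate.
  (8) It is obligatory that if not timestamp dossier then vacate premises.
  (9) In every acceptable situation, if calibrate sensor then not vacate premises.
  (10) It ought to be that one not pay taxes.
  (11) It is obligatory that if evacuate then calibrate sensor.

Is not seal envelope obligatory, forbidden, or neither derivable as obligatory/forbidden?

Premises 2 and 6 are O(¬wear_ppe → evacuate) and O(wear_ppe → evacuate); every ideal world satisfies ¬wear_ppe or wear_ppe, so in either case evacuate holds — hence O(evacuate).
Applying K to premise 11 (O(evacuate → calibrate_sensor)) and O(evacuate) yields O(calibrate_sensor).
From O(calibrate_sensor) and premise 9, O(calibrate_sensor → ¬vacate_premises), we obtain O(¬vacate_premises).
The contrapositive of premise 8 (O(¬timestamp_dossier → vacate_premises)) is O(¬vacate_premises → timestamp_dossier), and O(¬vacate_premises) is already established, so O(timestamp_dossier).
With premise 4, O(timestamp_dossier → ¬dim_lights), the K-axiom yields O(¬dim_lights).
Applying K to premise 5 (O(¬dim_lights → ¬seal_envelope)) and O(¬dim_lights) yields O(¬seal_envelope).
Premises 1, 3, 7, 10 do not contribute to this derivation.
Hence ¬seal_envelope is obligatory.

Obligatory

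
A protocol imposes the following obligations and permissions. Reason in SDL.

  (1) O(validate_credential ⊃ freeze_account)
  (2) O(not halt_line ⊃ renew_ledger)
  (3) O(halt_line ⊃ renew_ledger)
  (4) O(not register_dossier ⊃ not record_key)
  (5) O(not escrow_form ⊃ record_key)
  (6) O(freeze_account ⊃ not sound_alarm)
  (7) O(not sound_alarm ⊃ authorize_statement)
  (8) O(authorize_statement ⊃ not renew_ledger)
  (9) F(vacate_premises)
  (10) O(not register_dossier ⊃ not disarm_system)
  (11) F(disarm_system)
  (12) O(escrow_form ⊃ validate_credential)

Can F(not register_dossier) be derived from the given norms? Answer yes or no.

Yes

Premises 3 and 2 are O(halt_line ⊃ renew_ledger) and O(not halt_line ⊃ renew_ledger); every ideal world satisfies halt_line or not halt_line, so in either case renew_ledger holds — hence O(renew_ledger).
Premise 8, O(authorize_statement ⊃ not renew_ledger), contraposes to O(renew_ledger ⊃ not authorize_statement); with O(renew_ledger) we get O(not authorize_statement).
The contrapositive of premise 7 (O(not sound_alarm ⊃ authorize_statement)) is O(not authorize_statement ⊃ sound_alarm), and O(not authorize_statement) is already established, so O(sound_alarm).
Premise 6 is O(freeze_account ⊃ not sound_alarm); contrapositively O(sound_alarm ⊃ not freeze_account). Since O(sound_alarm) holds, K gives O(not freeze_account).
Premise 1, O(validate_credential ⊃ freeze_account), contraposes to O(not freeze_account ⊃ not validate_credential); with O(not freeze_account) we get O(not validate_credential).
Premise 12 is O(escrow_form ⊃ validate_credential); contrapositively O(not validate_credential ⊃ not escrow_form). Since O(not validate_credential) holds, K gives O(not escrow_form).
Applying K to premise 5 (O(not escrow_form ⊃ record_key)) and O(not escrow_form) yields O(record_key).
Premise 4 is O(not register_dossier ⊃ not record_key); contrapositively O(record_key ⊃ register_dossier). Since O(record_key) holds, K gives O(register_dossier).
Premises 9, 10, 11 do not contribute to this derivation.
So O(register_dossier) holds, i.e. F(not register_dossier). The claim follows.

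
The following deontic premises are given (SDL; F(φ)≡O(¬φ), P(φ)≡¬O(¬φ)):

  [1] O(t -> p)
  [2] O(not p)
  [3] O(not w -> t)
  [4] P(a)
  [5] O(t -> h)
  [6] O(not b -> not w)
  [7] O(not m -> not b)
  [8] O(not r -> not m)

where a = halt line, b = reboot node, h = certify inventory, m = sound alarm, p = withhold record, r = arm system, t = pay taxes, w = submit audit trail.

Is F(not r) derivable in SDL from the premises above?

From premise 2 we have O(not p).
Premise 1 is O(t -> p); contrapositively O(not p -> not t). Since O(not p) holds, K gives O(not t).
Premise 3, O(not w -> t), contraposes to O(not t -> w); with O(not t) we get O(w).
Premise 6, O(not b -> not w), contraposes to O(w -> b); with O(w) we get O(b).
The contrapositive of premise 7 (O(not m -> not b)) is O(b -> m), and O(b) is already established, so O(m).
Premise 8, O(not r -> not m), contraposes to O(m -> r); with O(m) we get O(r).
Premises 4, 5 do not contribute to this derivation.
So O(r) holds, i.e. F(not r). The claim follows.

Yes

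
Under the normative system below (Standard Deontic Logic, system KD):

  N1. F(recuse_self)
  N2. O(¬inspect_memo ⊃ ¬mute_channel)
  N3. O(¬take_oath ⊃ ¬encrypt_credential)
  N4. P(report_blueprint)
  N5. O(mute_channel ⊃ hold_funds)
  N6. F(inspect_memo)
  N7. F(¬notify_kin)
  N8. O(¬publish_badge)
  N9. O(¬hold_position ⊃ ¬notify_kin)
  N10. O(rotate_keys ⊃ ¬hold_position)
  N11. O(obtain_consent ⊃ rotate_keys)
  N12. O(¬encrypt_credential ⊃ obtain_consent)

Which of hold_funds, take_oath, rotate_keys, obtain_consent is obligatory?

take_oath

Premise 7 is F(¬notify_kin), i.e. O(notify_kin).
Premise 9 is O(¬hold_position ⊃ ¬notify_kin); contrapositively O(notify_kin ⊃ hold_position). Since O(notify_kin) holds, K gives O(hold_position).
Premise 10 is O(rotate_keys ⊃ ¬hold_position); contrapositively O(hold_position ⊃ ¬rotate_keys). Since O(hold_position) holds, K gives O(¬rotate_keys).
Premise 11 is O(obtain_consent ⊃ rotate_keys); contrapositively O(¬rotate_keys ⊃ ¬obtain_consent). Since O(¬rotate_keys) holds, K gives O(¬obtain_consent).
Premise 12, O(¬encrypt_credential ⊃ obtain_consent), contraposes to O(¬obtain_consent ⊃ encrypt_credential); with O(¬obtain_consent) we get O(encrypt_credential).
Premise 3, O(¬take_oath ⊃ ¬encrypt_credential), contraposes to O(encrypt_credential ⊃ take_oath); with O(encrypt_credential) we get O(take_oath).
So O(take_oath) holds — take_oath is obligatory. None of the other listed options is made obligatory by any chain of premises.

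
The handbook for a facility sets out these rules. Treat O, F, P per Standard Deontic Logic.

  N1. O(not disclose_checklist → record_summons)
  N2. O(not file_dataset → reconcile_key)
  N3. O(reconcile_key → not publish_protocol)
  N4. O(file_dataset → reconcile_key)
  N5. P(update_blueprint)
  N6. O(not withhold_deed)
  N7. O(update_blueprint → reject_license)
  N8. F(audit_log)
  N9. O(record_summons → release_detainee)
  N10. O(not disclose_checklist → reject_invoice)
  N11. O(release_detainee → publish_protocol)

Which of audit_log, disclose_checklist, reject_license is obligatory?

disclose_checklist

Premises 2 and 4 are O(not file_dataset → reconcile_key) and O(file_dataset → reconcile_key); every ideal world satisfies not file_dataset or file_dataset, so in either case reconcile_key holds — hence O(reconcile_key).
With premise 3, O(reconcile_key → not publish_protocol), the K-axiom yields O(not publish_protocol).
Premise 11 is O(release_detainee → publish_protocol); contrapositively O(not publish_protocol → not release_detainee). Since O(not publish_protocol) holds, K gives O(not release_detainee).
The contrapositive of premise 9 (O(record_summons → release_detainee)) is O(not release_detainee → not record_summons), and O(not release_detainee) is already established, so O(not record_summons).
The contrapositive of premise 1 (O(not disclose_checklist → record_summons)) is O(not record_summons → disclose_checklist), and O(not record_summons) is already established, so O(disclose_checklist).
So O(disclose_checklist) holds — disclose_checklist is obligatory. None of the other listed options is made obligatory by any chain of premises.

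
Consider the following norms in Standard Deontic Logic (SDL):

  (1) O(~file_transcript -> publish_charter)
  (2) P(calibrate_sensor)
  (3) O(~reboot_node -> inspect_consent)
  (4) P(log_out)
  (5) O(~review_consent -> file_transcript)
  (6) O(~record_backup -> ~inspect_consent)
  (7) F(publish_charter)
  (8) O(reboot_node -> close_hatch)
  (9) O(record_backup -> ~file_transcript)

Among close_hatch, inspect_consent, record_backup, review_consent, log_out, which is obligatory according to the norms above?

close_hatch

Premise 7, F(publish_charter), is equivalent to O(~publish_charter).
Premise 1, O(~file_transcript -> publish_charter), contraposes to O(~publish_charter -> file_transcript); with O(~publish_charter) we get O(file_transcript).
Premise 9, O(record_backup -> ~file_transcript), contraposes to O(file_transcript -> ~record_backup); with O(file_transcript) we get O(~record_backup).
Premise 6 is O(~record_backup -> ~inspect_consent); since O(~record_backup), deontic closure gives O(~inspect_consent).
Premise 3 is O(~reboot_node -> inspect_consent); contrapositively O(~inspect_consent -> reboot_node). Since O(~inspect_consent) holds, K gives O(reboot_node).
With premise 8, O(reboot_node -> close_hatch), the K-axiom yields O(close_hatch).
So O(close_hatch) holds — close_hatch is obligatory. None of the other listed options is made obligatory by any chain of premises.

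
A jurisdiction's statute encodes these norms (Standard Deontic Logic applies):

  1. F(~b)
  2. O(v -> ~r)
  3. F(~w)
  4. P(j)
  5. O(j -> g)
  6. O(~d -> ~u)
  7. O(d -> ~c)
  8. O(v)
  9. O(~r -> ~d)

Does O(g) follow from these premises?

Premise 5 is O(j -> g), but O(j) is not derivable from the premises (the permission P(j) asserts only ~O(~j), not O(j)), so it does not yield O(g).
No other premise forces O(g). An ideal world satisfying every premise can still have g false, so O(g) is not derivable.

No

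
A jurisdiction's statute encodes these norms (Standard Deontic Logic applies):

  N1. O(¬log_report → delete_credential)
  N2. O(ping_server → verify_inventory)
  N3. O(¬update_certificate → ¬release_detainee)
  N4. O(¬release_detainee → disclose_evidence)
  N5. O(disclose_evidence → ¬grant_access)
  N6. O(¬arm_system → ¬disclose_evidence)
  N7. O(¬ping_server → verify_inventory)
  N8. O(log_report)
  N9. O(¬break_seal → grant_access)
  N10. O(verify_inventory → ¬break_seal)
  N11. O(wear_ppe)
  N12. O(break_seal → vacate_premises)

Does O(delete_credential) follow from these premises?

Premise 1 is O(¬log_report → delete_credential), but O(¬log_report) is not derivable from the premises, so it does not yield O(delete_credential).
No other premise forces O(delete_credential). An ideal world satisfying every premise can still have delete_credential false, so O(delete_credential) is not derivable.

No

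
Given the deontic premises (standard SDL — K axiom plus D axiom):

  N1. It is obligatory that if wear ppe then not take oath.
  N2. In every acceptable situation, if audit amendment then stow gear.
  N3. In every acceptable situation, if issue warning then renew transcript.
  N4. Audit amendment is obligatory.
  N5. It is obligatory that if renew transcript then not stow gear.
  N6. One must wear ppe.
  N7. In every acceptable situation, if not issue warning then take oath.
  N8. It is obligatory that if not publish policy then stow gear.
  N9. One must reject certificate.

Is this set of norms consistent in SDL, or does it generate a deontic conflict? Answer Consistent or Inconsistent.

Inconsistent

Premise 4 states O(audit_amendment) outright.
With premise 2, O(audit_amendment → stow_gear), the K-axiom yields O(stow_gear).
Premise 5 is O(renew_transcript → ¬stow_gear); contrapositively O(stow_gear → ¬renew_transcript). Since O(stow_gear) holds, K gives O(¬renew_transcript).
The contrapositive of premise 3 (O(issue_warning → renew_transcript)) is O(¬renew_transcript → ¬issue_warning), and O(¬renew_transcript) is already established, so O(¬issue_warning).
With premise 7, O(¬issue_warning → take_oath), the K-axiom yields O(take_oath).
Premise 1, O(wear_ppe → ¬take_oath), contraposes to O(take_oath → ¬wear_ppe); with O(take_oath) we get O(¬wear_ppe).
Yet premise 6 states O(wear_ppe).
We now have both O(¬wear_ppe) and O(wear_ppe) — wear_ppe is simultaneously obligatory and forbidden, violating the D-axiom.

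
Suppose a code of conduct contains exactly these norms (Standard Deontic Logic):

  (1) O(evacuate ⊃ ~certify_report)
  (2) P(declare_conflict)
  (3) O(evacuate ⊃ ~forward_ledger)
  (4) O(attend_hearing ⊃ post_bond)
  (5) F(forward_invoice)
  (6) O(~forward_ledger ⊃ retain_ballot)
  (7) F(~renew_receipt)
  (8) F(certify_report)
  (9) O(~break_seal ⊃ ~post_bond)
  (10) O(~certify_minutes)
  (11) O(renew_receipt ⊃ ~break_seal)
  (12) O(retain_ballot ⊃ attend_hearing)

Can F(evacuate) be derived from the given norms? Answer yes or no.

Yes

F(~renew_receipt) at premise 7 means O(renew_receipt).
From O(renew_receipt) and premise 11, O(renew_receipt ⊃ ~break_seal), we obtain O(~break_seal).
From O(~break_seal) and premise 9, O(~break_seal ⊃ ~post_bond), we obtain O(~post_bond).
The contrapositive of premise 4 (O(attend_hearing ⊃ post_bond)) is O(~post_bond ⊃ ~attend_hearing), and O(~post_bond) is already established, so O(~attend_hearing).
Premise 12 is O(retain_ballot ⊃ attend_hearing); contrapositively O(~attend_hearing ⊃ ~retain_ballot). Since O(~attend_hearing) holds, K gives O(~retain_ballot).
Premise 6 is O(~forward_ledger ⊃ retain_ballot); contrapositively O(~retain_ballot ⊃ forward_ledger). Since O(~retain_ballot) holds, K gives O(forward_ledger).
Premise 3 is O(evacuate ⊃ ~forward_ledger); contrapositively O(forward_ledger ⊃ ~evacuate). Since O(forward_ledger) holds, K gives O(~evacuate).
Premises 1, 2, 5, 8, 10 do not contribute to this derivation.
So O(~evacuate) holds, i.e. F(evacuate). The claim follows.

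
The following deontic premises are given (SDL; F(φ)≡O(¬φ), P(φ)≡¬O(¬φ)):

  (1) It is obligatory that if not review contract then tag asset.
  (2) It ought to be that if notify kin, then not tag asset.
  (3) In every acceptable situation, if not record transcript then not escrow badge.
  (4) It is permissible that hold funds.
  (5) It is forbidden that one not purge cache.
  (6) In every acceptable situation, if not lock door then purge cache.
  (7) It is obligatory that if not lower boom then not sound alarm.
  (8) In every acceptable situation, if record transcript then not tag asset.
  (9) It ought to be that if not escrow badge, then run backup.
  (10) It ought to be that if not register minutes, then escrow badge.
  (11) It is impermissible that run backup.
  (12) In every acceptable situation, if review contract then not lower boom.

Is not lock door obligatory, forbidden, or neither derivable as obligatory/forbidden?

Premise 6 is O(¬lock_door → purge_cache); even if O(purge_cache) held, inferring O(¬lock_door) would be affirming the consequent — invalid.
No premise or chain of K-axiom applications forces O(¬lock_door), and none forces O(lock_door). So ¬lock_door is neither obligatory nor forbidden under these norms.

Neither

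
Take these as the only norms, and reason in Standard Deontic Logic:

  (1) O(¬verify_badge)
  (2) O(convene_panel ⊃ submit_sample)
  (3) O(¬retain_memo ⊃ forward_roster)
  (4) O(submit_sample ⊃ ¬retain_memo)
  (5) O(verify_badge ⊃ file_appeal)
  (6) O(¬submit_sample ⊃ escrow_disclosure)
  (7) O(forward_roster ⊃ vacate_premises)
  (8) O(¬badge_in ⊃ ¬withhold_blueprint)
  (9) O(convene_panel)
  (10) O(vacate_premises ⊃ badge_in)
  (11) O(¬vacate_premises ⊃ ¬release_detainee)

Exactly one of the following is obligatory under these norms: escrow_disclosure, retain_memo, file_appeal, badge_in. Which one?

badge_in

Premise 9 gives O(convene_panel).
Premise 2 is O(convene_panel ⊃ submit_sample); since O(convene_panel), deontic closure gives O(submit_sample).
With premise 4, O(submit_sample ⊃ ¬retain_memo), the K-axiom yields O(¬retain_memo).
From O(¬retain_memo) and premise 3, O(¬retain_memo ⊃ forward_roster), we obtain O(forward_roster).
From O(forward_roster) and premise 7, O(forward_roster ⊃ vacate_premises), we obtain O(vacate_premises).
With premise 10, O(vacate_premises ⊃ badge_in), the K-axiom yields O(badge_in).
So O(badge_in) holds — badge_in is obligatory. None of the other listed options is made obligatory by any chain of premises.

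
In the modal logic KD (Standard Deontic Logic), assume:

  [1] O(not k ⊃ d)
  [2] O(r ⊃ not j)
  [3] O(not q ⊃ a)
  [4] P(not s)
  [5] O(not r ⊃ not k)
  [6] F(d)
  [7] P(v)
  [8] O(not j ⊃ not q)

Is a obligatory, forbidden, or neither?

Premise 6, F(d), is equivalent to O(not d).
Premise 1 is O(not k ⊃ d); contrapositively O(not d ⊃ k). Since O(not d) holds, K gives O(k).
Premise 5 is O(not r ⊃ not k); contrapositively O(k ⊃ r). Since O(k) holds, K gives O(r).
Premise 2 is O(r ⊃ not j); since O(r), deontic closure gives O(not j).
Premise 8 is O(not j ⊃ not q); since O(not j), deontic closure gives O(not q).
From O(not q) and premise 3, O(not q ⊃ a), we obtain O(a).
Premises 4, 7 do not contribute to this derivation.
Hence a is obligatory.

Obligatory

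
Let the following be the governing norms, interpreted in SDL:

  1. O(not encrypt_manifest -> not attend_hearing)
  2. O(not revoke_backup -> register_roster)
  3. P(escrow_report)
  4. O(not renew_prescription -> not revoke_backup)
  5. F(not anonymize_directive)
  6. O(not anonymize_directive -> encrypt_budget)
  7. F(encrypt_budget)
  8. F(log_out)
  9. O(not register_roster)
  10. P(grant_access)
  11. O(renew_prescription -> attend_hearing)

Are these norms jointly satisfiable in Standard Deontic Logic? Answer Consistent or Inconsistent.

Consistent

Premise 6 is O(not anonymize_directive -> encrypt_budget), but O(not anonymize_directive) is not derivable from the premises, so it does not yield O(encrypt_budget).
So O(encrypt_budget) is not derivable, and the apparent clash with O(not encrypt_budget) does not arise.
A world satisfying every obligation exists (e.g. anonymize_directive=true, attend_hearing=true, encrypt_budget=false, encrypt_manifest=true, escrow_report=false, grant_access=false, log_out=false, register_roster=false, renew_prescription=true, revoke_backup=true); no atom is both obligatory and forbidden, so the set is consistent.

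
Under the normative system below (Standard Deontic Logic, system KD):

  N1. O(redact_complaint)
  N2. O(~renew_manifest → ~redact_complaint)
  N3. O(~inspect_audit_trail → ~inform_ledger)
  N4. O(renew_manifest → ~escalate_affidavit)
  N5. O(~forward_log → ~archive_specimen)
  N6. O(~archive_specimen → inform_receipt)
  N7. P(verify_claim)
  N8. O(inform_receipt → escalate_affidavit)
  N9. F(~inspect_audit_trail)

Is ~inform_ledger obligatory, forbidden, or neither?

Premise 3 is O(~inspect_audit_trail → ~inform_ledger), but O(~inspect_audit_trail) is not derivable from the premises, so it does not yield O(~inform_ledger).
No premise or chain of K-axiom applications forces O(~inform_ledger), and none forces O(inform_ledger). So ~inform_ledger is neither obligatory nor forbidden under these norms.

Neither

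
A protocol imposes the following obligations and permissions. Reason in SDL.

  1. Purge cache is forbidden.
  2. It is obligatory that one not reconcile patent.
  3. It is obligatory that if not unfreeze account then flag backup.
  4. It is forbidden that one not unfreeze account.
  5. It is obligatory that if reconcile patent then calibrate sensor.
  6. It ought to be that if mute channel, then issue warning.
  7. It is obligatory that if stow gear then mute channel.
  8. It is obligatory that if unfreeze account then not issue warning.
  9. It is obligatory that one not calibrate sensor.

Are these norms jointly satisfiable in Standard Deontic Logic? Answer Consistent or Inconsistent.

Premise 5 is O(reconcile_patent → calibrate_sensor), but O(reconcile_patent) is not derivable from the premises, so it does not yield O(calibrate_sensor).
So O(calibrate_sensor) is not derivable, and the apparent clash with O(¬calibrate_sensor) does not arise.
A world satisfying every obligation exists (e.g. calibrate_sensor=false, flag_backup=false, issue_warning=false, mute_channel=false, purge_cache=false, reconcile_patent=false, stow_gear=false, unfreeze_account=true); no atom is both obligatory and forbidden, so the set is consistent.

Consistent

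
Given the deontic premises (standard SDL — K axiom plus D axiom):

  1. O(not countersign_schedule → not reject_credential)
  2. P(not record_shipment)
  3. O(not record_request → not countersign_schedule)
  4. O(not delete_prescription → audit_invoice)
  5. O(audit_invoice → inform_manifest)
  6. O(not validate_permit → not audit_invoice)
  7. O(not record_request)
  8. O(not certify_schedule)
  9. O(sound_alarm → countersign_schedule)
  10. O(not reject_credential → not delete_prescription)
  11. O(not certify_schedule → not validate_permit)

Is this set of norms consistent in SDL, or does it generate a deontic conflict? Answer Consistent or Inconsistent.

Inconsistent

Premise 8 gives O(not certify_schedule).
Premise 11 is O(not certify_schedule → not validate_permit); since O(not certify_schedule), deontic closure gives O(not validate_permit).
From O(not validate_permit) and premise 6, O(not validate_permit → not audit_invoice), we obtain O(not audit_invoice).
The contrapositive of premise 4 (O(not delete_prescription → audit_invoice)) is O(not audit_invoice → delete_prescription), and O(not audit_invoice) is already established, so O(delete_prescription).
Premise 10 is O(not reject_credential → not delete_prescription); contrapositively O(delete_prescription → reject_credential). Since O(delete_prescription) holds, K gives O(reject_credential).
Premise 1, O(not countersign_schedule → not reject_credential), contraposes to O(reject_credential → countersign_schedule); with O(reject_credential) we get O(countersign_schedule).
The contrapositive of premise 3 (O(not record_request → not countersign_schedule)) is O(countersign_schedule → record_request), and O(countersign_schedule) is already established, so O(record_request).
Yet premise 7 states O(not record_request).
We now have both O(record_request) and O(not record_request) — record_request is simultaneously obligatory and forbidden, violating the D-axiom.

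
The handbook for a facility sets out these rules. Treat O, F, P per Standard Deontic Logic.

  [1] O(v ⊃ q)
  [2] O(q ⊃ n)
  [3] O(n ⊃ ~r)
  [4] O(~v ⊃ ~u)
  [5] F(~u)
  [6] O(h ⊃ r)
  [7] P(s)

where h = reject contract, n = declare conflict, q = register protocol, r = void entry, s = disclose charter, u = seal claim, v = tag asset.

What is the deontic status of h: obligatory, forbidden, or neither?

Forbidden

Premise 5 is F(~u), i.e. O(u).
Premise 4, O(~v ⊃ ~u), contraposes to O(u ⊃ v); with O(u) we get O(v).
With premise 1, O(v ⊃ q), the K-axiom yields O(q).
With premise 2, O(q ⊃ n), the K-axiom yields O(n).
From O(n) and premise 3, O(n ⊃ ~r), we obtain O(~r).
Premise 6 is O(h ⊃ r); contrapositively O(~r ⊃ ~h). Since O(~r) holds, K gives O(~h).
Premise 7 does not contribute to this derivation.
Thus O(~h), which is F(h): h is forbidden.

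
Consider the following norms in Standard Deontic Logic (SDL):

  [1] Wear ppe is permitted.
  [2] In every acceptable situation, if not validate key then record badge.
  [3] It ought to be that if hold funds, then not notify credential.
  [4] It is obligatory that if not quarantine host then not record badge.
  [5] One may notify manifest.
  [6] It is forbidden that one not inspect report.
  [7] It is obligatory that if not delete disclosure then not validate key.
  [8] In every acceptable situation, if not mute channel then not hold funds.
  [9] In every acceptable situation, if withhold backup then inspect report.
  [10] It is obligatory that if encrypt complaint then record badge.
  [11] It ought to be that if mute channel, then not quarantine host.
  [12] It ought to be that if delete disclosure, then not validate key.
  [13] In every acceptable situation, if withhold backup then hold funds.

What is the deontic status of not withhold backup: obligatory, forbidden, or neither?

Obligatory

By case analysis on ¬delete_disclosure: premise 7 gives O(¬delete_disclosure → ¬validate_key) and premise 12 gives O(delete_disclosure → ¬validate_key), so O(¬validate_key) either way.
With premise 2, O(¬validate_key → record_badge), the K-axiom yields O(record_badge).
The contrapositive of premise 4 (O(¬quarantine_host → ¬record_badge)) is O(record_badge → quarantine_host), and O(record_badge) is already established, so O(quarantine_host).
Premise 11 is O(mute_channel → ¬quarantine_host); contrapositively O(quarantine_host → ¬mute_channel). Since O(quarantine_host) holds, K gives O(¬mute_channel).
From O(¬mute_channel) and premise 8, O(¬mute_channel → ¬hold_funds), we obtain O(¬hold_funds).
The contrapositive of premise 13 (O(withhold_backup → hold_funds)) is O(¬hold_funds → ¬withhold_backup), and O(¬hold_funds) is already established, so O(¬withhold_backup).
Premises 1, 3, 5, 6, 9, 10 do not contribute to this derivation.
Hence ¬withhold_backup is obligatory.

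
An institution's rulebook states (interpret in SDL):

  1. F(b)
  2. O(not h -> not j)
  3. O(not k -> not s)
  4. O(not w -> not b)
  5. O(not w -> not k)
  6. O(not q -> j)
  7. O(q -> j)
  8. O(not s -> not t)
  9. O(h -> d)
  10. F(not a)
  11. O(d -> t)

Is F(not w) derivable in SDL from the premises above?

By case analysis on q: premise 7 gives O(q -> j) and premise 6 gives O(not q -> j), so O(j) either way.
Premise 2 is O(not h -> not j); contrapositively O(j -> h). Since O(j) holds, K gives O(h).
Applying K to premise 9 (O(h -> d)) and O(h) yields O(d).
From O(d) and premise 11, O(d -> t), we obtain O(t).
Premise 8 is O(not s -> not t); contrapositively O(t -> s). Since O(t) holds, K gives O(s).
Premise 3 is O(not k -> not s); contrapositively O(s -> k). Since O(s) holds, K gives O(k).
The contrapositive of premise 5 (O(not w -> not k)) is O(k -> w), and O(k) is already established, so O(w).
Premises 1, 4, 10 do not contribute to this derivation.
So O(w) holds, i.e. F(not w). The claim follows.

Yes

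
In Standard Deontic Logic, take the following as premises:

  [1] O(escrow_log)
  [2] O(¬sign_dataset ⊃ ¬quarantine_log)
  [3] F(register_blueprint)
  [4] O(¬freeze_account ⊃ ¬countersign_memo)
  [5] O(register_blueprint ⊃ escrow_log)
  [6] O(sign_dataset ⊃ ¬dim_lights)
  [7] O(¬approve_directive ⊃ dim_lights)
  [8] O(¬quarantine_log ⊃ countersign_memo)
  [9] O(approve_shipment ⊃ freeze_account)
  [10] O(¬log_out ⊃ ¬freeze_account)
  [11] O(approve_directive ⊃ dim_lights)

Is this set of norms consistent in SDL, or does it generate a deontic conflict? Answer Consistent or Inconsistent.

Consistent

Premise 5 is O(register_blueprint ⊃ escrow_log); even if O(escrow_log) held, inferring O(register_blueprint) would be affirming the consequent — invalid.
So O(register_blueprint) is not derivable, and the apparent clash with O(¬register_blueprint) does not arise.
A world satisfying every obligation exists (e.g. approve_directive=false, approve_shipment=false, countersign_memo=true, dim_lights=true, escrow_log=true, freeze_account=true, log_out=true, quarantine_log=false, register_blueprint=false, sign_dataset=false); no atom is both obligatory and forbidden, so the set is consistent.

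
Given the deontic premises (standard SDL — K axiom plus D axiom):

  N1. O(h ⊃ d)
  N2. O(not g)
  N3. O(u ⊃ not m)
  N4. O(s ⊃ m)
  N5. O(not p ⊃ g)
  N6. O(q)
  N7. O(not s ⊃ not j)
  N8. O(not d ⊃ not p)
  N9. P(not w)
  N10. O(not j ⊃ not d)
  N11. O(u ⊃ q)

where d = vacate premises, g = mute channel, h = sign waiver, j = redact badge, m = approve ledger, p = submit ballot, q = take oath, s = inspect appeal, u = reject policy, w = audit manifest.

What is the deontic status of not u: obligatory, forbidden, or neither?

From premise 2 we have O(not g).
Premise 5 is O(not p ⊃ g); contrapositively O(not g ⊃ p). Since O(not g) holds, K gives O(p).
Premise 8 is O(not d ⊃ not p); contrapositively O(p ⊃ d). Since O(p) holds, K gives O(d).
Premise 10, O(not j ⊃ not d), contraposes to O(d ⊃ j); with O(d) we get O(j).
The contrapositive of premise 7 (O(not s ⊃ not j)) is O(j ⊃ s), and O(j) is already established, so O(s).
Applying K to premise 4 (O(s ⊃ m)) and O(s) yields O(m).
The contrapositive of premise 3 (O(u ⊃ not m)) is O(m ⊃ not u), and O(m) is already established, so O(not u).
Premises 1, 6, 9, 11 do not contribute to this derivation.
Hence not u is obligatory.

Obligatory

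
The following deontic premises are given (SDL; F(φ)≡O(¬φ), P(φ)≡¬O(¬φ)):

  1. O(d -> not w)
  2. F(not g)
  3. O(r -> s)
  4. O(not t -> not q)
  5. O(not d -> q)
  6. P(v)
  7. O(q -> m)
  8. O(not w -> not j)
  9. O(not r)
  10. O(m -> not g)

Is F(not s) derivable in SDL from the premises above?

No

Premise 3 is O(r -> s), but O(r) is not derivable from the premises, so it does not yield O(s).
No other premise forces O(s). An ideal world satisfying every premise can still have not s true, so F(not s) is not derivable.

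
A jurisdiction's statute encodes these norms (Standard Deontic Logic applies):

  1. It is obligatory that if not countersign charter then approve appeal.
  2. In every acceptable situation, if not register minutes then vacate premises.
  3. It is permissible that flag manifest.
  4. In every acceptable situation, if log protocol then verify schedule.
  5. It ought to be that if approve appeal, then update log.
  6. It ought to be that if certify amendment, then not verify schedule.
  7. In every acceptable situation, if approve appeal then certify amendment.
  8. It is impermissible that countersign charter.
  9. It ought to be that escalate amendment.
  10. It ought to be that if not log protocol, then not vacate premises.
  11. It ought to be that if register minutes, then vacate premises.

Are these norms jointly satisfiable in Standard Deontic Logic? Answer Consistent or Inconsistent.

By case analysis on ¬register_minutes: premise 2 gives O(¬register_minutes → vacate_premises) and premise 11 gives O(register_minutes → vacate_premises), so O(vacate_premises) either way.
Premise 10, O(¬log_protocol → ¬vacate_premises), contraposes to O(vacate_premises → log_protocol); with O(vacate_premises) we get O(log_protocol).
From O(log_protocol) and premise 4, O(log_protocol → verify_schedule), we obtain O(verify_schedule).
The contrapositive of premise 6 (O(certify_amendment → ¬verify_schedule)) is O(verify_schedule → ¬certify_amendment), and O(verify_schedule) is already established, so O(¬certify_amendment).
Premise 7 is O(approve_appeal → certify_amendment); contrapositively O(¬certify_amendment → ¬approve_appeal). Since O(¬certify_amendment) holds, K gives O(¬approve_appeal).
The contrapositive of premise 1 (O(¬countersign_charter → approve_appeal)) is O(¬approve_appeal → countersign_charter), and O(¬approve_appeal) is already established, so O(countersign_charter).
However, F(countersign_charter) at premise 8 amounts to O(¬countersign_charter).
We now have both O(countersign_charter) and O(¬countersign_charter) — countersign_charter is simultaneously obligatory and forbidden, violating the D-axiom.

Inconsistent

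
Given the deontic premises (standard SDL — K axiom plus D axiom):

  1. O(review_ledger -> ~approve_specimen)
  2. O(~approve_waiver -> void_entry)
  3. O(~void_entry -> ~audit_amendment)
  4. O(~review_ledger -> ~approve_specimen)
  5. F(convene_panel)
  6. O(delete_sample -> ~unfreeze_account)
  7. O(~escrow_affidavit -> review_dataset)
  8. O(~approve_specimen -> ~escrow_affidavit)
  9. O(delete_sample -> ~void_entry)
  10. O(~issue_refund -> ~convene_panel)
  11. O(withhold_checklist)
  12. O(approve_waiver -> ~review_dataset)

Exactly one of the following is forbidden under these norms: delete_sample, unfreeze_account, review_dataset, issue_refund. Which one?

Premises 1 and 4 cover both cases: O(review_ledger -> ~approve_specimen) and O(~review_ledger -> ~approve_specimen). Since review_ledger ∨ ~review_ledger is a tautology, O(~approve_specimen) follows.
Premise 8 is O(~approve_specimen -> ~escrow_affidavit); since O(~approve_specimen), deontic closure gives O(~escrow_affidavit).
With premise 7, O(~escrow_affidavit -> review_dataset), the K-axiom yields O(review_dataset).
Premise 12, O(approve_waiver -> ~review_dataset), contraposes to O(review_dataset -> ~approve_waiver); with O(review_dataset) we get O(~approve_waiver).
Premise 2 is O(~approve_waiver -> void_entry); since O(~approve_waiver), deontic closure gives O(void_entry).
Premise 9 is O(delete_sample -> ~void_entry); contrapositively O(void_entry -> ~delete_sample). Since O(void_entry) holds, K gives O(~delete_sample).
So O(~delete_sample) holds, i.e. delete_sample is forbidden. None of the other listed options is forbidden under the premises.

delete_sample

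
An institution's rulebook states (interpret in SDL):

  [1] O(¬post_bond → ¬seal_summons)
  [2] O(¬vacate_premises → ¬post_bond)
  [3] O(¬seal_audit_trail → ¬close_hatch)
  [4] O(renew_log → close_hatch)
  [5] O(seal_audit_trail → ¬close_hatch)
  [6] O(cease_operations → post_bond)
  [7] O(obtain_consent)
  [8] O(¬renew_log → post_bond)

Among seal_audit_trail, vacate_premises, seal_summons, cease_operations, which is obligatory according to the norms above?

vacate_premises

By case analysis on seal_audit_trail: premise 5 gives O(seal_audit_trail → ¬close_hatch) and premise 3 gives O(¬seal_audit_trail → ¬close_hatch), so O(¬close_hatch) either way.
The contrapositive of premise 4 (O(renew_log → close_hatch)) is O(¬close_hatch → ¬renew_log), and O(¬close_hatch) is already established, so O(¬renew_log).
From O(¬renew_log) and premise 8, O(¬renew_log → post_bond), we obtain O(post_bond).
Premise 2 is O(¬vacate_premises → ¬post_bond); contrapositively O(post_bond → vacate_premises). Since O(post_bond) holds, K gives O(vacate_premises).
So O(vacate_premises) holds — vacate_premises is obligatory. None of the other listed options is made obligatory by any chain of premises.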